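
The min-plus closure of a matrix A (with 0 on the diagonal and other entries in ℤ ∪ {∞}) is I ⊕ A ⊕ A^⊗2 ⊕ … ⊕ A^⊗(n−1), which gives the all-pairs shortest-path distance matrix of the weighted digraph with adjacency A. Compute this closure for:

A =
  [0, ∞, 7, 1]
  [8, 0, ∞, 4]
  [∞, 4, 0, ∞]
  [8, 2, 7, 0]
Closure =
  [0, 3, 7, 1]
  [8, 0, 11, 4]
  [12, 4, 0, 8]
  [8, 2, 7, 0]

This is the Floyd-Warshall all-pairs shortest-path computation. For each intermediate vertex k = 0, 1, …, 3, update dist[i][j] ← min(dist[i][j], dist[i][k] + dist[k][j]). The final matrix gives, for each (i, j), the minimum total weight of any directed path from i to j (possibly empty when i = j).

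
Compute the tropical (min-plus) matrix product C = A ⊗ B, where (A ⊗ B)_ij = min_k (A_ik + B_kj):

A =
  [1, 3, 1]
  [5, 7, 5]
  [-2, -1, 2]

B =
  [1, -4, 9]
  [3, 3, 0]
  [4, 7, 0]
A ⊗ B =
  [2, -3, 1]
  [6, 1, 5]
  [-1, -6, -1]

Apply the min-plus product entry-by-entry:
  C[0][0] = min over k of (A[0][0] + B[0][0] = 1 + 1 = 2, A[0][1] + B[1][0] = 3 + 3 = 6, A[0][2] + B[2][0] = 1 + 4 = 5) = 2 (attained at k = 0)
  C[0][1] = min over k of (A[0][0] + B[0][1] = 1 + -4 = -3, A[0][1] + B[1][1] = 3 + 3 = 6, A[0][2] + B[2][1] = 1 + 7 = 8) = -3 (attained at k = 0)
  C[0][2] = min over k of (A[0][0] + B[0][2] = 1 + 9 = 10, A[0][1] + B[1][2] = 3 + 0 = 3, A[0][2] + B[2][2] = 1 + 0 = 1) = 1 (attained at k = 2)
  C[1][0] = min over k of (A[1][0] + B[0][0] = 5 + 1 = 6, A[1][1] + B[1][0] = 7 + 3 = 10, A[1][2] + B[2][0] = 5 + 4 = 9) = 6 (attained at k = 0)
  C[1][1] = min over k of (A[1][0] + B[0][1] = 5 + -4 = 1, A[1][1] + B[1][1] = 7 + 3 = 10, A[1][2] + B[2][1] = 5 + 7 = 12) = 1 (attained at k = 0)
  C[1][2] = min over k of (A[1][0] + B[0][2] = 5 + 9 = 14, A[1][1] + B[1][2] = 7 + 0 = 7, A[1][2] + B[2][2] = 5 + 0 = 5) = 5 (attained at k = 2)
  C[2][0] = min over k of (A[2][0] + B[0][0] = -2 + 1 = -1, A[2][1] + B[1][0] = -1 + 3 = 2, A[2][2] + B[2][0] = 2 + 4 = 6) = -1 (attained at k = 0)
  C[2][1] = min over k of (A[2][0] + B[0][1] = -2 + -4 = -6, A[2][1] + B[1][1] = -1 + 3 = 2, A[2][2] + B[2][1] = 2 + 7 = 9) = -6 (attained at k = 0)
  C[2][2] = min over k of (A[2][0] + B[0][2] = -2 + 9 = 7, A[2][1] + B[1][2] = -1 + 0 = -1, A[2][2] + B[2][2] = 2 + 0 = 2) = -1 (attained at k = 1)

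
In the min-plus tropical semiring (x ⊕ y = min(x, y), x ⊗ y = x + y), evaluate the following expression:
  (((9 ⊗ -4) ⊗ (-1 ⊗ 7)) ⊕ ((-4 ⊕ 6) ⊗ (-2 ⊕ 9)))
(((9 ⊗ -4) ⊗ (-1 ⊗ 7)) ⊕ ((-4 ⊕ 6) ⊗ (-2 ⊕ 9))) = -6

Expand innermost to outermost. Recall ⊕ takes the minimum of its arguments and ⊗ takes their sum. Working out the expression (((9 ⊗ -4) ⊗ (-1 ⊗ 7)) ⊕ ((-4 ⊕ 6) ⊗ (-2 ⊕ 9))) gives -6.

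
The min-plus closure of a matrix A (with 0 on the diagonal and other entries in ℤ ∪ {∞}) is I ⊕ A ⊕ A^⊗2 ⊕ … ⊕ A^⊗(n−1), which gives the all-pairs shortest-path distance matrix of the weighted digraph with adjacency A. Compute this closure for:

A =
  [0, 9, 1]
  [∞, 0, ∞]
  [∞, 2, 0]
Closure =
  [0, 3, 1]
  [∞, 0, ∞]
  [∞, 2, 0]

This is the Floyd-Warshall all-pairs shortest-path computation. For each intermediate vertex k = 0, 1, …, 2, update dist[i][j] ← min(dist[i][j], dist[i][k] + dist[k][j]). The final matrix gives, for each (i, j), the minimum total weight of any directed path from i to j (possibly empty when i = j).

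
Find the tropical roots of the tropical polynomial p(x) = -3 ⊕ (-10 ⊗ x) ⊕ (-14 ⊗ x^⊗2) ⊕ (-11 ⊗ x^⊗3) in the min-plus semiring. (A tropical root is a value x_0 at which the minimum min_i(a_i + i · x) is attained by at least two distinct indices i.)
Roots: {-3, 4, 7}

Each tropical root is a break point of the lower envelope of the lines y = a_i + i · x (there are 4 lines, with slopes 0, 1, ..., 3). Only the lines that attain the minimum somewhere contribute to roots; other lines are dominated. Here the surviving (envelope) indices are i = 3, i = 2, i = 1, i = 0.
Intersections between consecutive envelope lines give the roots: for adjacent envelope indices i < j the intersection is x = (a_i − a_j) / (j − i). Reading off the sorted break points: {-3, 4, 7}.
Verification: at each break x_0, at least two indices attain the minimum of min_i(a_i + i · x_0).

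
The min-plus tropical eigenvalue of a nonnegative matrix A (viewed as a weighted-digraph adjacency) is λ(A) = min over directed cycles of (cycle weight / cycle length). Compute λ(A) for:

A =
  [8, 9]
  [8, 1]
λ(A) = 1

Enumerate directed cycles and compute their means (weight / length). Sample:
  cycle 0 → 0: weight = 8, length = 1, mean = 8/1 ≈ 8.000
  cycle 1 → 1: weight = 1, length = 1, mean = 1/1 ≈ 1.000
  cycle 0 → 1 → 0: weight = 17, length = 2, mean = 17/2 ≈ 8.500
  cycle 1 → 0 → 1: weight = 17, length = 2, mean = 17/2 ≈ 8.500
Minimum mean = 1.000, attained e.g. along the cycle 1 → 1 with weight 1 and length 1. So λ(A) = 1/1 = 1.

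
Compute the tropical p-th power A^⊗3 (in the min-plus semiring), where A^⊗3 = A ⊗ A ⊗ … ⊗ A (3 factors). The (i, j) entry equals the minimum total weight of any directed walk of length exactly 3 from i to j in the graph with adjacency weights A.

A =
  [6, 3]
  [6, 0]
A^⊗3 =
  [9, 3]
  [6, 0]

Each entry (A^⊗3)_ij equals the minimum over all length-3 walks i = v_0 → v_1 → … → v_3 = j of Σ_t A[v_t][v_{t+1}]. For example, for (i, j) = (0, 1) we minimise over 4 possible intermediate vertex sequences; the minimum is 3, attained along the walk 0 → 1 → 1 → 1.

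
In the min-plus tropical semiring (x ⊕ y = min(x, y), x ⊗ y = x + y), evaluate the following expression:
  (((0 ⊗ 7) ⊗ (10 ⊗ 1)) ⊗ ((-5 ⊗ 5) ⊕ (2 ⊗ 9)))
(((0 ⊗ 7) ⊗ (10 ⊗ 1)) ⊗ ((-5 ⊗ 5) ⊕ (2 ⊗ 9))) = 18

Expand innermost to outermost. Recall ⊕ takes the minimum of its arguments and ⊗ takes their sum. Working out the expression (((0 ⊗ 7) ⊗ (10 ⊗ 1)) ⊗ ((-5 ⊗ 5) ⊕ (2 ⊗ 9))) gives 18.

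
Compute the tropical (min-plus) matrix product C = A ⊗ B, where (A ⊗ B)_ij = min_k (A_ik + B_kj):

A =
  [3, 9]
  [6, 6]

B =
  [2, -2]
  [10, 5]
A ⊗ B =
  [5, 1]
  [8, 4]

Apply the min-plus product entry-by-entry:
  C[0][0] = min over k of (A[0][0] + B[0][0] = 3 + 2 = 5, A[0][1] + B[1][0] = 9 + 10 = 19) = 5 (attained at k = 0)
  C[0][1] = min over k of (A[0][0] + B[0][1] = 3 + -2 = 1, A[0][1] + B[1][1] = 9 + 5 = 14) = 1 (attained at k = 0)
  C[1][0] = min over k of (A[1][0] + B[0][0] = 6 + 2 = 8, A[1][1] + B[1][0] = 6 + 10 = 16) = 8 (attained at k = 0)
  C[1][1] = min over k of (A[1][0] + B[0][1] = 6 + -2 = 4, A[1][1] + B[1][1] = 6 + 5 = 11) = 4 (attained at k = 0)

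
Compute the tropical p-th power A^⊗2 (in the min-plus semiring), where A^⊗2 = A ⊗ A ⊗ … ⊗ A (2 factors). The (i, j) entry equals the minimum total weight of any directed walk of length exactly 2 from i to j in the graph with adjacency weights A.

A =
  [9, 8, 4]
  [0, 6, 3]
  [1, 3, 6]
A^⊗2 =
  [5, 7, 10]
  [4, 6, 4]
  [3, 9, 5]

Each entry (A^⊗2)_ij equals the minimum over all length-2 walks i = v_0 → v_1 → … → v_2 = j of Σ_t A[v_t][v_{t+1}]. For example, for (i, j) = (0, 2) we minimise over 3 possible intermediate vertex sequences; the minimum is 10, attained along the walk 0 → 2 → 2.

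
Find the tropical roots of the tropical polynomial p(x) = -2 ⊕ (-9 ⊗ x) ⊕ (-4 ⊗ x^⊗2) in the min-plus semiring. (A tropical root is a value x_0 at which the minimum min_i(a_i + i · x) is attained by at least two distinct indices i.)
Roots: {-5, 7}

Each tropical root is a break point of the lower envelope of the lines y = a_i + i · x (there are 3 lines, with slopes 0, 1, ..., 2). Only the lines that attain the minimum somewhere contribute to roots; other lines are dominated. Here the surviving (envelope) indices are i = 2, i = 1, i = 0.
Intersections between consecutive envelope lines give the roots: for adjacent envelope indices i < j the intersection is x = (a_i − a_j) / (j − i). Reading off the sorted break points: {-5, 7}.
Verification: at each break x_0, at least two indices attain the minimum of min_i(a_i + i · x_0).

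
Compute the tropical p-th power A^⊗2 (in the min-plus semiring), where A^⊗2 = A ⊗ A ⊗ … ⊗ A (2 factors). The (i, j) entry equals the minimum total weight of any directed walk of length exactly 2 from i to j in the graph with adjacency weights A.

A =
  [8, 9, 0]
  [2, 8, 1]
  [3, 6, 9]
A^⊗2 =
  [3, 6, 8]
  [4, 7, 2]
  [8, 12, 3]

Each entry (A^⊗2)_ij equals the minimum over all length-2 walks i = v_0 → v_1 → … → v_2 = j of Σ_t A[v_t][v_{t+1}]. For example, for (i, j) = (0, 2) we minimise over 3 possible intermediate vertex sequences; the minimum is 8, attained along the walk 0 → 0 → 2.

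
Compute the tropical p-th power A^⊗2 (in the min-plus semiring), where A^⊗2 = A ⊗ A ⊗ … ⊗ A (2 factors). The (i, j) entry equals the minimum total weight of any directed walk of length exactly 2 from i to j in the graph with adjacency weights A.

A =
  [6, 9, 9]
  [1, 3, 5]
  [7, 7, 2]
A^⊗2 =
  [10, 12, 11]
  [4, 6, 7]
  [8, 9, 4]

Each entry (A^⊗2)_ij equals the minimum over all length-2 walks i = v_0 → v_1 → … → v_2 = j of Σ_t A[v_t][v_{t+1}]. For example, for (i, j) = (0, 2) we minimise over 3 possible intermediate vertex sequences; the minimum is 11, attained along the walk 0 → 2 → 2.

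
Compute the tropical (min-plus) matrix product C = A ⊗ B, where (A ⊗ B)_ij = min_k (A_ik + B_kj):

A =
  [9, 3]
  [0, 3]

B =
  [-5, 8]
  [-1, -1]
A ⊗ B =
  [2, 2]
  [-5, 2]

Apply the min-plus product entry-by-entry:
  C[0][0] = min over k of (A[0][0] + B[0][0] = 9 + -5 = 4, A[0][1] + B[1][0] = 3 + -1 = 2) = 2 (attained at k = 1)
  C[0][1] = min over k of (A[0][0] + B[0][1] = 9 + 8 = 17, A[0][1] + B[1][1] = 3 + -1 = 2) = 2 (attained at k = 1)
  C[1][0] = min over k of (A[1][0] + B[0][0] = 0 + -5 = -5, A[1][1] + B[1][0] = 3 + -1 = 2) = -5 (attained at k = 0)
  C[1][1] = min over k of (A[1][0] + B[0][1] = 0 + 8 = 8, A[1][1] + B[1][1] = 3 + -1 = 2) = 2 (attained at k = 1)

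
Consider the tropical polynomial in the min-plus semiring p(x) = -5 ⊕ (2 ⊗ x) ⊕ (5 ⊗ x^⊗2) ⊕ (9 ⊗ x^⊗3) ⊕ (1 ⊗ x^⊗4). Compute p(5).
p(5) = -5

A tropical monomial a ⊗ x^⊗i evaluates to a + i · x. Evaluating each term at x = 5:
  Term 0 contributes -5 + 0 · 5 = -5
  Term 1 contributes 2 + 1 · 5 = 7
  Term 2 contributes 5 + 2 · 5 = 15
  Term 3 contributes 9 + 3 · 5 = 24
  Term 4 contributes 1 + 4 · 5 = 21
p(5) = ⊕ of these = min[-5, 7, 15, 24, 21] = -5.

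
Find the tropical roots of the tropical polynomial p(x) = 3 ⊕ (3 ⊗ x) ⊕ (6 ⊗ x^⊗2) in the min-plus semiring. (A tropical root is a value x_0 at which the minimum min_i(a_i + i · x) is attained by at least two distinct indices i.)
Roots: {-3, 0}

Each tropical root is a break point of the lower envelope of the lines y = a_i + i · x (there are 3 lines, with slopes 0, 1, ..., 2). Only the lines that attain the minimum somewhere contribute to roots; other lines are dominated. Here the surviving (envelope) indices are i = 2, i = 1, i = 0.
Intersections between consecutive envelope lines give the roots: for adjacent envelope indices i < j the intersection is x = (a_i − a_j) / (j − i). Reading off the sorted break points: {-3, 0}.
Verification: at each break x_0, at least two indices attain the minimum of min_i(a_i + i · x_0).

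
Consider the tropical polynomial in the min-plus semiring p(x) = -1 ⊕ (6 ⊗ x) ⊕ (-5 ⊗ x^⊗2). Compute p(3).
p(3) = -1

A tropical monomial a ⊗ x^⊗i evaluates to a + i · x. Evaluating each term at x = 3:
  Term 0 contributes -1 + 0 · 3 = -1
  Term 1 contributes 6 + 1 · 3 = 9
  Term 2 contributes -5 + 2 · 3 = 1
p(3) = ⊕ of these = min[-1, 9, 1] = -1.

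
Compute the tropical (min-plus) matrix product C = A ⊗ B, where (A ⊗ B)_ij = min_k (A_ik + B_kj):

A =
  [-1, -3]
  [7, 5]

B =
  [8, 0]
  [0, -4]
A ⊗ B =
  [-3, -7]
  [5, 1]

Apply the min-plus product entry-by-entry:
  C[0][0] = min over k of (A[0][0] + B[0][0] = -1 + 8 = 7, A[0][1] + B[1][0] = -3 + 0 = -3) = -3 (attained at k = 1)
  C[0][1] = min over k of (A[0][0] + B[0][1] = -1 + 0 = -1, A[0][1] + B[1][1] = -3 + -4 = -7) = -7 (attained at k = 1)
  C[1][0] = min over k of (A[1][0] + B[0][0] = 7 + 8 = 15, A[1][1] + B[1][0] = 5 + 0 = 5) = 5 (attained at k = 1)
  C[1][1] = min over k of (A[1][0] + B[0][1] = 7 + 0 = 7, A[1][1] + B[1][1] = 5 + -4 = 1) = 1 (attained at k = 1)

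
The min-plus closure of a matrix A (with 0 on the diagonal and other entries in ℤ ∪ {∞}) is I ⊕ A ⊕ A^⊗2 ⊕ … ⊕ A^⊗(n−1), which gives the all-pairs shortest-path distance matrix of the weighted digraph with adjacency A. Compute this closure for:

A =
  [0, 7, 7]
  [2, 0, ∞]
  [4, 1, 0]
Closure =
  [0, 7, 7]
  [2, 0, 9]
  [3, 1, 0]

This is the Floyd-Warshall all-pairs shortest-path computation. For each intermediate vertex k = 0, 1, …, 2, update dist[i][j] ← min(dist[i][j], dist[i][k] + dist[k][j]). The final matrix gives, for each (i, j), the minimum total weight of any directed path from i to j (possibly empty when i = j).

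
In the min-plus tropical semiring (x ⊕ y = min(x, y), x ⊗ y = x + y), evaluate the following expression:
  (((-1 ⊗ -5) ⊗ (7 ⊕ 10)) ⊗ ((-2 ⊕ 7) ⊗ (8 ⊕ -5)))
(((-1 ⊗ -5) ⊗ (7 ⊕ 10)) ⊗ ((-2 ⊕ 7) ⊗ (8 ⊕ -5))) = -6

Expand innermost to outermost. Recall ⊕ takes the minimum of its arguments and ⊗ takes their sum. Working out the expression (((-1 ⊗ -5) ⊗ (7 ⊕ 10)) ⊗ ((-2 ⊕ 7) ⊗ (8 ⊕ -5))) gives -6.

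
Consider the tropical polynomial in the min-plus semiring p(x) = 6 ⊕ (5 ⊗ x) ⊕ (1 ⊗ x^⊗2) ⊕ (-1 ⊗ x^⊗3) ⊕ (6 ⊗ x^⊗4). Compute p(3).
p(3) = 6

A tropical monomial a ⊗ x^⊗i evaluates to a + i · x. Evaluating each term at x = 3:
  Term 0 contributes 6 + 0 · 3 = 6
  Term 1 contributes 5 + 1 · 3 = 8
  Term 2 contributes 1 + 2 · 3 = 7
  Term 3 contributes -1 + 3 · 3 = 8
  Term 4 contributes 6 + 4 · 3 = 18
p(3) = ⊕ of these = min[6, 8, 7, 8, 18] = 6.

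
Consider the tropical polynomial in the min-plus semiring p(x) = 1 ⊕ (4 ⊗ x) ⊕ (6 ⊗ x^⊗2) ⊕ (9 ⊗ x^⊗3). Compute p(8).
p(8) = 1

A tropical monomial a ⊗ x^⊗i evaluates to a + i · x. Evaluating each term at x = 8:
  Term 0 contributes 1 + 0 · 8 = 1
  Term 1 contributes 4 + 1 · 8 = 12
  Term 2 contributes 6 + 2 · 8 = 22
  Term 3 contributes 9 + 3 · 8 = 33
p(8) = ⊕ of these = min[1, 12, 22, 33] = 1.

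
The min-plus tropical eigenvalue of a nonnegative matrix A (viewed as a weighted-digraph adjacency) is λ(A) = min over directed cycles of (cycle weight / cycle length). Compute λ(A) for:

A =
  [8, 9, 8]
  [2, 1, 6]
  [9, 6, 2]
λ(A) = 1

Enumerate directed cycles and compute their means (weight / length). Sample:
  cycle 0 → 0: weight = 8, length = 1, mean = 8/1 ≈ 8.000
  cycle 1 → 1: weight = 1, length = 1, mean = 1/1 ≈ 1.000
  cycle 2 → 2: weight = 2, length = 1, mean = 2/1 ≈ 2.000
  cycle 0 → 1 → 0: weight = 11, length = 2, mean = 11/2 ≈ 5.500
  cycle 0 → 2 → 0: weight = 17, length = 2, mean = 17/2 ≈ 8.500
  cycle 1 → 0 → 1: weight = 11, length = 2, mean = 11/2 ≈ 5.500
Minimum mean = 1.000, attained e.g. along the cycle 1 → 1 with weight 1 and length 1. So λ(A) = 1/1 = 1.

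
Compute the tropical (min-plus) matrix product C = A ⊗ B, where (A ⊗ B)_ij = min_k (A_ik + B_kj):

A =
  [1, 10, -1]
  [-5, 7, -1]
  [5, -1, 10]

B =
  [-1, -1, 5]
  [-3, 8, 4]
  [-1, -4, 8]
A ⊗ B =
  [-2, -5, 6]
  [-6, -6, 0]
  [-4, 4, 3]

Apply the min-plus product entry-by-entry:
  C[0][0] = min over k of (A[0][0] + B[0][0] = 1 + -1 = 0, A[0][1] + B[1][0] = 10 + -3 = 7, A[0][2] + B[2][0] = -1 + -1 = -2) = -2 (attained at k = 2)
  C[0][1] = min over k of (A[0][0] + B[0][1] = 1 + -1 = 0, A[0][1] + B[1][1] = 10 + 8 = 18, A[0][2] + B[2][1] = -1 + -4 = -5) = -5 (attained at k = 2)
  C[0][2] = min over k of (A[0][0] + B[0][2] = 1 + 5 = 6, A[0][1] + B[1][2] = 10 + 4 = 14, A[0][2] + B[2][2] = -1 + 8 = 7) = 6 (attained at k = 0)
  C[1][0] = min over k of (A[1][0] + B[0][0] = -5 + -1 = -6, A[1][1] + B[1][0] = 7 + -3 = 4, A[1][2] + B[2][0] = -1 + -1 = -2) = -6 (attained at k = 0)
  C[1][1] = min over k of (A[1][0] + B[0][1] = -5 + -1 = -6, A[1][1] + B[1][1] = 7 + 8 = 15, A[1][2] + B[2][1] = -1 + -4 = -5) = -6 (attained at k = 0)
  C[1][2] = min over k of (A[1][0] + B[0][2] = -5 + 5 = 0, A[1][1] + B[1][2] = 7 + 4 = 11, A[1][2] + B[2][2] = -1 + 8 = 7) = 0 (attained at k = 0)
  C[2][0] = min over k of (A[2][0] + B[0][0] = 5 + -1 = 4, A[2][1] + B[1][0] = -1 + -3 = -4, A[2][2] + B[2][0] = 10 + -1 = 9) = -4 (attained at k = 1)
  C[2][1] = min over k of (A[2][0] + B[0][1] = 5 + -1 = 4, A[2][1] + B[1][1] = -1 + 8 = 7, A[2][2] + B[2][1] = 10 + -4 = 6) = 4 (attained at k = 0)
  C[2][2] = min over k of (A[2][0] + B[0][2] = 5 + 5 = 10, A[2][1] + B[1][2] = -1 + 4 = 3, A[2][2] + B[2][2] = 10 + 8 = 18) = 3 (attained at k = 1)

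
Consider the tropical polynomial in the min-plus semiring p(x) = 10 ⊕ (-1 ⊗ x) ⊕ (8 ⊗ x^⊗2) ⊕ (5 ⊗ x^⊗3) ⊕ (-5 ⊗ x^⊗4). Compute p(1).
p(1) = -1

A tropical monomial a ⊗ x^⊗i evaluates to a + i · x. Evaluating each term at x = 1:
  Term 0 contributes 10 + 0 · 1 = 10
  Term 1 contributes -1 + 1 · 1 = 0
  Term 2 contributes 8 + 2 · 1 = 10
  Term 3 contributes 5 + 3 · 1 = 8
  Term 4 contributes -5 + 4 · 1 = -1
p(1) = ⊕ of these = min[10, 0, 10, 8, -1] = -1.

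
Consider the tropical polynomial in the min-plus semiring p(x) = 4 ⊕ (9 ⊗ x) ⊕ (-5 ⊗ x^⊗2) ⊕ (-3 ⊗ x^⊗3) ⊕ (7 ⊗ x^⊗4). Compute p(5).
p(5) = 4

A tropical monomial a ⊗ x^⊗i evaluates to a + i · x. Evaluating each term at x = 5:
  Term 0 contributes 4 + 0 · 5 = 4
  Term 1 contributes 9 + 1 · 5 = 14
  Term 2 contributes -5 + 2 · 5 = 5
  Term 3 contributes -3 + 3 · 5 = 12
  Term 4 contributes 7 + 4 · 5 = 27
p(5) = ⊕ of these = min[4, 14, 5, 12, 27] = 4.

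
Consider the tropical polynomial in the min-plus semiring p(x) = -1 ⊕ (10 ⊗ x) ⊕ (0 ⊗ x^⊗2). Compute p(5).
p(5) = -1

A tropical monomial a ⊗ x^⊗i evaluates to a + i · x. Evaluating each term at x = 5:
  Term 0 contributes -1 + 0 · 5 = -1
  Term 1 contributes 10 + 1 · 5 = 15
  Term 2 contributes 0 + 2 · 5 = 10
p(5) = ⊕ of these = min[-1, 15, 10] = -1.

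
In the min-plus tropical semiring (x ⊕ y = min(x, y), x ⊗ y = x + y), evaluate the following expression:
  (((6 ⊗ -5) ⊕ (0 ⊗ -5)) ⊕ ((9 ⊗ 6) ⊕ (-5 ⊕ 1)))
(((6 ⊗ -5) ⊕ (0 ⊗ -5)) ⊕ ((9 ⊗ 6) ⊕ (-5 ⊕ 1))) = -5

Expand innermost to outermost. Recall ⊕ takes the minimum of its arguments and ⊗ takes their sum. Working out the expression (((6 ⊗ -5) ⊕ (0 ⊗ -5)) ⊕ ((9 ⊗ 6) ⊕ (-5 ⊕ 1))) gives -5.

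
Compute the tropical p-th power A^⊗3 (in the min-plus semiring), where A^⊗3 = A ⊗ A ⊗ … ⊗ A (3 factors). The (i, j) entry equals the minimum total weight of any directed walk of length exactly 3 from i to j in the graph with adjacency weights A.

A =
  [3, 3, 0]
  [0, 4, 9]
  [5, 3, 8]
A^⊗3 =
  [3, 6, 3]
  [3, 3, 3]
  [6, 6, 3]

Each entry (A^⊗3)_ij equals the minimum over all length-3 walks i = v_0 → v_1 → … → v_3 = j of Σ_t A[v_t][v_{t+1}]. For example, for (i, j) = (0, 2) we minimise over 9 possible intermediate vertex sequences; the minimum is 3, attained along the walk 0 → 1 → 0 → 2.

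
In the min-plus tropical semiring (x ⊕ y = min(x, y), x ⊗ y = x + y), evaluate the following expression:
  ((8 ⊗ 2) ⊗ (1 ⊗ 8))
((8 ⊗ 2) ⊗ (1 ⊗ 8)) = 19

Expand innermost to outermost. Recall ⊕ takes the minimum of its arguments and ⊗ takes their sum. Working out the expression ((8 ⊗ 2) ⊗ (1 ⊗ 8)) gives 19.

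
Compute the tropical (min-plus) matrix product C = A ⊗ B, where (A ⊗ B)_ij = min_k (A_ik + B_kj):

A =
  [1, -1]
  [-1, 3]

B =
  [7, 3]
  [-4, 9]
A ⊗ B =
  [-5, 4]
  [-1, 2]

Apply the min-plus product entry-by-entry:
  C[0][0] = min over k of (A[0][0] + B[0][0] = 1 + 7 = 8, A[0][1] + B[1][0] = -1 + -4 = -5) = -5 (attained at k = 1)
  C[0][1] = min over k of (A[0][0] + B[0][1] = 1 + 3 = 4, A[0][1] + B[1][1] = -1 + 9 = 8) = 4 (attained at k = 0)
  C[1][0] = min over k of (A[1][0] + B[0][0] = -1 + 7 = 6, A[1][1] + B[1][0] = 3 + -4 = -1) = -1 (attained at k = 1)
  C[1][1] = min over k of (A[1][0] + B[0][1] = -1 + 3 = 2, A[1][1] + B[1][1] = 3 + 9 = 12) = 2 (attained at k = 0)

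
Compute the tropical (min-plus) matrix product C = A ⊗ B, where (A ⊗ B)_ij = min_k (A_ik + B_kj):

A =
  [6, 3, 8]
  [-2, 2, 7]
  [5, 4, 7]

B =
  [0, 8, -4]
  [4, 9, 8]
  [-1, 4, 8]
A ⊗ B =
  [6, 12, 2]
  [-2, 6, -6]
  [5, 11, 1]

Apply the min-plus product entry-by-entry:
  C[0][0] = min over k of (A[0][0] + B[0][0] = 6 + 0 = 6, A[0][1] + B[1][0] = 3 + 4 = 7, A[0][2] + B[2][0] = 8 + -1 = 7) = 6 (attained at k = 0)
  C[0][1] = min over k of (A[0][0] + B[0][1] = 6 + 8 = 14, A[0][1] + B[1][1] = 3 + 9 = 12, A[0][2] + B[2][1] = 8 + 4 = 12) = 12 (attained at k = 1)
  C[0][2] = min over k of (A[0][0] + B[0][2] = 6 + -4 = 2, A[0][1] + B[1][2] = 3 + 8 = 11, A[0][2] + B[2][2] = 8 + 8 = 16) = 2 (attained at k = 0)
  C[1][0] = min over k of (A[1][0] + B[0][0] = -2 + 0 = -2, A[1][1] + B[1][0] = 2 + 4 = 6, A[1][2] + B[2][0] = 7 + -1 = 6) = -2 (attained at k = 0)
  C[1][1] = min over k of (A[1][0] + B[0][1] = -2 + 8 = 6, A[1][1] + B[1][1] = 2 + 9 = 11, A[1][2] + B[2][1] = 7 + 4 = 11) = 6 (attained at k = 0)
  C[1][2] = min over k of (A[1][0] + B[0][2] = -2 + -4 = -6, A[1][1] + B[1][2] = 2 + 8 = 10, A[1][2] + B[2][2] = 7 + 8 = 15) = -6 (attained at k = 0)
  C[2][0] = min over k of (A[2][0] + B[0][0] = 5 + 0 = 5, A[2][1] + B[1][0] = 4 + 4 = 8, A[2][2] + B[2][0] = 7 + -1 = 6) = 5 (attained at k = 0)
  C[2][1] = min over k of (A[2][0] + B[0][1] = 5 + 8 = 13, A[2][1] + B[1][1] = 4 + 9 = 13, A[2][2] + B[2][1] = 7 + 4 = 11) = 11 (attained at k = 2)
  C[2][2] = min over k of (A[2][0] + B[0][2] = 5 + -4 = 1, A[2][1] + B[1][2] = 4 + 8 = 12, A[2][2] + B[2][2] = 7 + 8 = 15) = 1 (attained at k = 0)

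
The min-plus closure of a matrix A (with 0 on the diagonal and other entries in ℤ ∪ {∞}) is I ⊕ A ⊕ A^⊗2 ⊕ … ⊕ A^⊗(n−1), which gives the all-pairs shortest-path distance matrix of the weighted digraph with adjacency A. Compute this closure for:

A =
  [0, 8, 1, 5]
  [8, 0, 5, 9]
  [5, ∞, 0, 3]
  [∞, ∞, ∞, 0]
Closure =
  [0, 8, 1, 4]
  [8, 0, 5, 8]
  [5, 13, 0, 3]
  [∞, ∞, ∞, 0]

This is the Floyd-Warshall all-pairs shortest-path computation. For each intermediate vertex k = 0, 1, …, 3, update dist[i][j] ← min(dist[i][j], dist[i][k] + dist[k][j]). The final matrix gives, for each (i, j), the minimum total weight of any directed path from i to j (possibly empty when i = j).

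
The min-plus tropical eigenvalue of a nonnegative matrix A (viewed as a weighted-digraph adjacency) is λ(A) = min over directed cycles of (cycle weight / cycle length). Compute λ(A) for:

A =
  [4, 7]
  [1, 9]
λ(A) = 4

Enumerate directed cycles and compute their means (weight / length). Sample:
  cycle 0 → 0: weight = 4, length = 1, mean = 4/1 ≈ 4.000
  cycle 1 → 1: weight = 9, length = 1, mean = 9/1 ≈ 9.000
  cycle 0 → 1 → 0: weight = 8, length = 2, mean = 8/2 ≈ 4.000
  cycle 1 → 0 → 1: weight = 8, length = 2, mean = 8/2 ≈ 4.000
Minimum mean = 4.000, attained e.g. along the cycle 0 → 0 with weight 4 and length 1. So λ(A) = 4/1 = 4.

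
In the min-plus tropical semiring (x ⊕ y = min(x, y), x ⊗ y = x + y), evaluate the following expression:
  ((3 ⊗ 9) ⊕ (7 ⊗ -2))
((3 ⊗ 9) ⊕ (7 ⊗ -2)) = 5

Expand innermost to outermost. Recall ⊕ takes the minimum of its arguments and ⊗ takes their sum. Working out the expression ((3 ⊗ 9) ⊕ (7 ⊗ -2)) gives 5.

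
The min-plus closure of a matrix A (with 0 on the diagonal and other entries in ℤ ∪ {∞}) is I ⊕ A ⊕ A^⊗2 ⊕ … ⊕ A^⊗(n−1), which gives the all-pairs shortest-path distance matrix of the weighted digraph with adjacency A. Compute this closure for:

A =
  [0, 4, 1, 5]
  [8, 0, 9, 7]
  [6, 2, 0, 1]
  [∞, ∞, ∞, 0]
Closure =
  [0, 3, 1, 2]
  [8, 0, 9, 7]
  [6, 2, 0, 1]
  [∞, ∞, ∞, 0]

This is the Floyd-Warshall all-pairs shortest-path computation. For each intermediate vertex k = 0, 1, …, 3, update dist[i][j] ← min(dist[i][j], dist[i][k] + dist[k][j]). The final matrix gives, for each (i, j), the minimum total weight of any directed path from i to j (possibly empty when i = j).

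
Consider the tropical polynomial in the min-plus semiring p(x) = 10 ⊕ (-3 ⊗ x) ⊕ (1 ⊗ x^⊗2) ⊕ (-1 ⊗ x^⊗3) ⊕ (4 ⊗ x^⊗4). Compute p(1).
p(1) = -2

A tropical monomial a ⊗ x^⊗i evaluates to a + i · x. Evaluating each term at x = 1:
  Term 0 contributes 10 + 0 · 1 = 10
  Term 1 contributes -3 + 1 · 1 = -2
  Term 2 contributes 1 + 2 · 1 = 3
  Term 3 contributes -1 + 3 · 1 = 2
  Term 4 contributes 4 + 4 · 1 = 8
p(1) = ⊕ of these = min[10, -2, 3, 2, 8] = -2.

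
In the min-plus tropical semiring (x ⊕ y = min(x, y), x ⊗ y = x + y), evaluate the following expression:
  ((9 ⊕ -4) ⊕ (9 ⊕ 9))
((9 ⊕ -4) ⊕ (9 ⊕ 9)) = -4

Expand innermost to outermost. Recall ⊕ takes the minimum of its arguments and ⊗ takes their sum. Working out the expression ((9 ⊕ -4) ⊕ (9 ⊕ 9)) gives -4.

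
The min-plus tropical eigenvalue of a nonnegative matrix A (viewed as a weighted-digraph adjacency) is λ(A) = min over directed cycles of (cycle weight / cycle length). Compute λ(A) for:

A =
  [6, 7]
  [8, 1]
λ(A) = 1

Enumerate directed cycles and compute their means (weight / length). Sample:
  cycle 0 → 0: weight = 6, length = 1, mean = 6/1 ≈ 6.000
  cycle 1 → 1: weight = 1, length = 1, mean = 1/1 ≈ 1.000
  cycle 0 → 1 → 0: weight = 15, length = 2, mean = 15/2 ≈ 7.500
  cycle 1 → 0 → 1: weight = 15, length = 2, mean = 15/2 ≈ 7.500
Minimum mean = 1.000, attained e.g. along the cycle 1 → 1 with weight 1 and length 1. So λ(A) = 1/1 = 1.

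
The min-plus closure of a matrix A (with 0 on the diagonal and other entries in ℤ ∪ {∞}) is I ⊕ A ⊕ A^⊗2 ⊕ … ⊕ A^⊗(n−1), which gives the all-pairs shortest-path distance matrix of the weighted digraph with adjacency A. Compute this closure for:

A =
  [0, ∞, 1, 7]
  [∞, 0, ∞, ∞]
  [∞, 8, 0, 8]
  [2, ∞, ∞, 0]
Closure =
  [0, 9, 1, 7]
  [∞, 0, ∞, ∞]
  [10, 8, 0, 8]
  [2, 11, 3, 0]

This is the Floyd-Warshall all-pairs shortest-path computation. For each intermediate vertex k = 0, 1, …, 3, update dist[i][j] ← min(dist[i][j], dist[i][k] + dist[k][j]). The final matrix gives, for each (i, j), the minimum total weight of any directed path from i to j (possibly empty when i = j).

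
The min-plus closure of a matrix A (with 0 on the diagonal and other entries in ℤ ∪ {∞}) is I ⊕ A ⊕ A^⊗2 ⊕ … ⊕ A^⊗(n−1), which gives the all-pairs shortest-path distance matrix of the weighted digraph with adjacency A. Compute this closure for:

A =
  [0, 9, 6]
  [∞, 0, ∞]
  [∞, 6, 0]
Closure =
  [0, 9, 6]
  [∞, 0, ∞]
  [∞, 6, 0]

This is the Floyd-Warshall all-pairs shortest-path computation. For each intermediate vertex k = 0, 1, …, 2, update dist[i][j] ← min(dist[i][j], dist[i][k] + dist[k][j]). The final matrix gives, for each (i, j), the minimum total weight of any directed path from i to j (possibly empty when i = j).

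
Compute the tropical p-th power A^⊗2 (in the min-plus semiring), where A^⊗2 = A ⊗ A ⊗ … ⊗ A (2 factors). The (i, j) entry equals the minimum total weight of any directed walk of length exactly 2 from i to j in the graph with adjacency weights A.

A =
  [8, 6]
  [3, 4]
A^⊗2 =
  [9, 10]
  [7, 8]

Each entry (A^⊗2)_ij equals the minimum over all length-2 walks i = v_0 → v_1 → … → v_2 = j of Σ_t A[v_t][v_{t+1}]. For example, for (i, j) = (0, 1) we minimise over 2 possible intermediate vertex sequences; the minimum is 10, attained along the walk 0 → 1 → 1.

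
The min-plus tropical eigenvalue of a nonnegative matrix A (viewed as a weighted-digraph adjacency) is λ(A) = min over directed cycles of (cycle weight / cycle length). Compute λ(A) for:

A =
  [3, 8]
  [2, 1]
λ(A) = 1

Enumerate directed cycles and compute their means (weight / length). Sample:
  cycle 0 → 0: weight = 3, length = 1, mean = 3/1 ≈ 3.000
  cycle 1 → 1: weight = 1, length = 1, mean = 1/1 ≈ 1.000
  cycle 0 → 1 → 0: weight = 10, length = 2, mean = 10/2 ≈ 5.000
  cycle 1 → 0 → 1: weight = 10, length = 2, mean = 10/2 ≈ 5.000
Minimum mean = 1.000, attained e.g. along the cycle 1 → 1 with weight 1 and length 1. So λ(A) = 1/1 = 1.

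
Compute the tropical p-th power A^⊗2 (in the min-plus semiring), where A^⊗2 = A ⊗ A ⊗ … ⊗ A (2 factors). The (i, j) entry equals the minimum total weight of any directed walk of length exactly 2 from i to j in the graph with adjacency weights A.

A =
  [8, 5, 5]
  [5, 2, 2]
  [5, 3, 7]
A^⊗2 =
  [10, 7, 7]
  [7, 4, 4]
  [8, 5, 5]

Each entry (A^⊗2)_ij equals the minimum over all length-2 walks i = v_0 → v_1 → … → v_2 = j of Σ_t A[v_t][v_{t+1}]. For example, for (i, j) = (0, 2) we minimise over 3 possible intermediate vertex sequences; the minimum is 7, attained along the walk 0 → 1 → 2.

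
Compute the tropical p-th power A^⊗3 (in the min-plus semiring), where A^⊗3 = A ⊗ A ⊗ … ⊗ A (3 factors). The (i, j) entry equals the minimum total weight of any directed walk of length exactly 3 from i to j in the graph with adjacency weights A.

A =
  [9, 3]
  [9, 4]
A^⊗3 =
  [16, 11]
  [17, 12]

Each entry (A^⊗3)_ij equals the minimum over all length-3 walks i = v_0 → v_1 → … → v_3 = j of Σ_t A[v_t][v_{t+1}]. For example, for (i, j) = (0, 1) we minimise over 4 possible intermediate vertex sequences; the minimum is 11, attained along the walk 0 → 1 → 1 → 1.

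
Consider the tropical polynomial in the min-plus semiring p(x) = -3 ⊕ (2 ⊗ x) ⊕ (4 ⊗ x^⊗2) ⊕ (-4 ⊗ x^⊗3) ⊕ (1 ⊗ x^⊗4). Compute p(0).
p(0) = -4

A tropical monomial a ⊗ x^⊗i evaluates to a + i · x. Evaluating each term at x = 0:
  Term 0 contributes -3 + 0 · 0 = -3
  Term 1 contributes 2 + 1 · 0 = 2
  Term 2 contributes 4 + 2 · 0 = 4
  Term 3 contributes -4 + 3 · 0 = -4
  Term 4 contributes 1 + 4 · 0 = 1
p(0) = ⊕ of these = min[-3, 2, 4, -4, 1] = -4.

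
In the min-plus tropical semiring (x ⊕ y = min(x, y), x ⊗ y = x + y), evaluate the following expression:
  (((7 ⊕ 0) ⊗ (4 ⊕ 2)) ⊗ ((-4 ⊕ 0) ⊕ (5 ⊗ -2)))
(((7 ⊕ 0) ⊗ (4 ⊕ 2)) ⊗ ((-4 ⊕ 0) ⊕ (5 ⊗ -2))) = -2

Expand innermost to outermost. Recall ⊕ takes the minimum of its arguments and ⊗ takes their sum. Working out the expression (((7 ⊕ 0) ⊗ (4 ⊕ 2)) ⊗ ((-4 ⊕ 0) ⊕ (5 ⊗ -2))) gives -2.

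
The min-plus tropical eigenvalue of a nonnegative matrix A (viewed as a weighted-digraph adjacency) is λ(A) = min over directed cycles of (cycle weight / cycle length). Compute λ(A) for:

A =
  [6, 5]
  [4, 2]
λ(A) = 2

Enumerate directed cycles and compute their means (weight / length). Sample:
  cycle 0 → 0: weight = 6, length = 1, mean = 6/1 ≈ 6.000
  cycle 1 → 1: weight = 2, length = 1, mean = 2/1 ≈ 2.000
  cycle 0 → 1 → 0: weight = 9, length = 2, mean = 9/2 ≈ 4.500
  cycle 1 → 0 → 1: weight = 9, length = 2, mean = 9/2 ≈ 4.500
Minimum mean = 2.000, attained e.g. along the cycle 1 → 1 with weight 2 and length 1. So λ(A) = 2/1 = 2.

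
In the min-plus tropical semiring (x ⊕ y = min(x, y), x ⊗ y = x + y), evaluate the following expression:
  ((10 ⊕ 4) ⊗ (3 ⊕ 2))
((10 ⊕ 4) ⊗ (3 ⊕ 2)) = 6

Expand innermost to outermost. Recall ⊕ takes the minimum of its arguments and ⊗ takes their sum. Working out the expression ((10 ⊕ 4) ⊗ (3 ⊕ 2)) gives 6.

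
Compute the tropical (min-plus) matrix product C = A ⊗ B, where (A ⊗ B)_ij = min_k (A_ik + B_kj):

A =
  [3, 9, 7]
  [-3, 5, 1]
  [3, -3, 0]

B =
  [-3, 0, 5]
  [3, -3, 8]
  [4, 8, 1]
A ⊗ B =
  [0, 3, 8]
  [-6, -3, 2]
  [0, -6, 1]

Apply the min-plus product entry-by-entry:
  C[0][0] = min over k of (A[0][0] + B[0][0] = 3 + -3 = 0, A[0][1] + B[1][0] = 9 + 3 = 12, A[0][2] + B[2][0] = 7 + 4 = 11) = 0 (attained at k = 0)
  C[0][1] = min over k of (A[0][0] + B[0][1] = 3 + 0 = 3, A[0][1] + B[1][1] = 9 + -3 = 6, A[0][2] + B[2][1] = 7 + 8 = 15) = 3 (attained at k = 0)
  C[0][2] = min over k of (A[0][0] + B[0][2] = 3 + 5 = 8, A[0][1] + B[1][2] = 9 + 8 = 17, A[0][2] + B[2][2] = 7 + 1 = 8) = 8 (attained at k = 0)
  C[1][0] = min over k of (A[1][0] + B[0][0] = -3 + -3 = -6, A[1][1] + B[1][0] = 5 + 3 = 8, A[1][2] + B[2][0] = 1 + 4 = 5) = -6 (attained at k = 0)
  C[1][1] = min over k of (A[1][0] + B[0][1] = -3 + 0 = -3, A[1][1] + B[1][1] = 5 + -3 = 2, A[1][2] + B[2][1] = 1 + 8 = 9) = -3 (attained at k = 0)
  C[1][2] = min over k of (A[1][0] + B[0][2] = -3 + 5 = 2, A[1][1] + B[1][2] = 5 + 8 = 13, A[1][2] + B[2][2] = 1 + 1 = 2) = 2 (attained at k = 0)
  C[2][0] = min over k of (A[2][0] + B[0][0] = 3 + -3 = 0, A[2][1] + B[1][0] = -3 + 3 = 0, A[2][2] + B[2][0] = 0 + 4 = 4) = 0 (attained at k = 0)
  C[2][1] = min over k of (A[2][0] + B[0][1] = 3 + 0 = 3, A[2][1] + B[1][1] = -3 + -3 = -6, A[2][2] + B[2][1] = 0 + 8 = 8) = -6 (attained at k = 1)
  C[2][2] = min over k of (A[2][0] + B[0][2] = 3 + 5 = 8, A[2][1] + B[1][2] = -3 + 8 = 5, A[2][2] + B[2][2] = 0 + 1 = 1) = 1 (attained at k = 2)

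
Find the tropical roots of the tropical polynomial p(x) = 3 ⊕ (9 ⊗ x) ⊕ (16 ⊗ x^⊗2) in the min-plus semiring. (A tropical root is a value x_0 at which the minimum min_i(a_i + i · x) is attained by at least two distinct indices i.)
Roots: {-7, -6}

Each tropical root is a break point of the lower envelope of the lines y = a_i + i · x (there are 3 lines, with slopes 0, 1, ..., 2). Only the lines that attain the minimum somewhere contribute to roots; other lines are dominated. Here the surviving (envelope) indices are i = 2, i = 1, i = 0.
Intersections between consecutive envelope lines give the roots: for adjacent envelope indices i < j the intersection is x = (a_i − a_j) / (j − i). Reading off the sorted break points: {-7, -6}.
Verification: at each break x_0, at least two indices attain the minimum of min_i(a_i + i · x_0).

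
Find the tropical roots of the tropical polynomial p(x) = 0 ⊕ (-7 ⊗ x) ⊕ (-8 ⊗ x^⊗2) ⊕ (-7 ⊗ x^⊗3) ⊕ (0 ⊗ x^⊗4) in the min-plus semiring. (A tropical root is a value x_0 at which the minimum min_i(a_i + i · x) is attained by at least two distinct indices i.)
Roots: {-7, -1, 1, 7}

Each tropical root is a break point of the lower envelope of the lines y = a_i + i · x (there are 5 lines, with slopes 0, 1, ..., 4). Only the lines that attain the minimum somewhere contribute to roots; other lines are dominated. Here the surviving (envelope) indices are i = 4, i = 3, i = 2, i = 1, i = 0.
Intersections between consecutive envelope lines give the roots: for adjacent envelope indices i < j the intersection is x = (a_i − a_j) / (j − i). Reading off the sorted break points: {-7, -1, 1, 7}.
Verification: at each break x_0, at least two indices attain the minimum of min_i(a_i + i · x_0).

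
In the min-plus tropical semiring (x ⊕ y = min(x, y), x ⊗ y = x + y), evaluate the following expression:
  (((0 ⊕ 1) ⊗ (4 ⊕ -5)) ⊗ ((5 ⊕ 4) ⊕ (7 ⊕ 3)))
(((0 ⊕ 1) ⊗ (4 ⊕ -5)) ⊗ ((5 ⊕ 4) ⊕ (7 ⊕ 3))) = -2

Expand innermost to outermost. Recall ⊕ takes the minimum of its arguments and ⊗ takes their sum. Working out the expression (((0 ⊕ 1) ⊗ (4 ⊕ -5)) ⊗ ((5 ⊕ 4) ⊕ (7 ⊕ 3))) gives -2.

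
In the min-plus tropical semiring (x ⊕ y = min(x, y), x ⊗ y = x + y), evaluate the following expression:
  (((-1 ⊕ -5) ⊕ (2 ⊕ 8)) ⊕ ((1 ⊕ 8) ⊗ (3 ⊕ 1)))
(((-1 ⊕ -5) ⊕ (2 ⊕ 8)) ⊕ ((1 ⊕ 8) ⊗ (3 ⊕ 1))) = -5

Expand innermost to outermost. Recall ⊕ takes the minimum of its arguments and ⊗ takes their sum. Working out the expression (((-1 ⊕ -5) ⊕ (2 ⊕ 8)) ⊕ ((1 ⊕ 8) ⊗ (3 ⊕ 1))) gives -5.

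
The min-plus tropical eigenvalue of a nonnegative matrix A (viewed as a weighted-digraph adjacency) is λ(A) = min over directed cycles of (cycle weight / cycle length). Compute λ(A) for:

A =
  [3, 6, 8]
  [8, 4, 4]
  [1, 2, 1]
λ(A) = 1

Enumerate directed cycles and compute their means (weight / length). Sample:
  cycle 0 → 0: weight = 3, length = 1, mean = 3/1 ≈ 3.000
  cycle 1 → 1: weight = 4, length = 1, mean = 4/1 ≈ 4.000
  cycle 2 → 2: weight = 1, length = 1, mean = 1/1 ≈ 1.000
  cycle 0 → 1 → 0: weight = 14, length = 2, mean = 14/2 ≈ 7.000
  cycle 0 → 2 → 0: weight = 9, length = 2, mean = 9/2 ≈ 4.500
  cycle 1 → 0 → 1: weight = 14, length = 2, mean = 14/2 ≈ 7.000
Minimum mean = 1.000, attained e.g. along the cycle 2 → 2 with weight 1 and length 1. So λ(A) = 1/1 = 1.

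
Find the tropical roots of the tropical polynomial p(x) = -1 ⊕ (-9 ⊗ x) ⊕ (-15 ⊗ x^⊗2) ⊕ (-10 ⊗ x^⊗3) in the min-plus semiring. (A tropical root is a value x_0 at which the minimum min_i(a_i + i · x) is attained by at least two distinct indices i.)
Roots: {-5, 6, 8}

Each tropical root is a break point of the lower envelope of the lines y = a_i + i · x (there are 4 lines, with slopes 0, 1, ..., 3). Only the lines that attain the minimum somewhere contribute to roots; other lines are dominated. Here the surviving (envelope) indices are i = 3, i = 2, i = 1, i = 0.
Intersections between consecutive envelope lines give the roots: for adjacent envelope indices i < j the intersection is x = (a_i − a_j) / (j − i). Reading off the sorted break points: {-5, 6, 8}.
Verification: at each break x_0, at least two indices attain the minimum of min_i(a_i + i · x_0).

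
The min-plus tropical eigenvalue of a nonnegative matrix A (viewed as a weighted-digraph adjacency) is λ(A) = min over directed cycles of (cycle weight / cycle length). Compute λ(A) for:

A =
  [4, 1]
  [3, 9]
λ(A) = 2

Enumerate directed cycles and compute their means (weight / length). Sample:
  cycle 0 → 0: weight = 4, length = 1, mean = 4/1 ≈ 4.000
  cycle 1 → 1: weight = 9, length = 1, mean = 9/1 ≈ 9.000
  cycle 0 → 1 → 0: weight = 4, length = 2, mean = 4/2 ≈ 2.000
  cycle 1 → 0 → 1: weight = 4, length = 2, mean = 4/2 ≈ 2.000
Minimum mean = 2.000, attained e.g. along the cycle 0 → 1 → 0 with weight 4 and length 2. So λ(A) = 4/2 = 2.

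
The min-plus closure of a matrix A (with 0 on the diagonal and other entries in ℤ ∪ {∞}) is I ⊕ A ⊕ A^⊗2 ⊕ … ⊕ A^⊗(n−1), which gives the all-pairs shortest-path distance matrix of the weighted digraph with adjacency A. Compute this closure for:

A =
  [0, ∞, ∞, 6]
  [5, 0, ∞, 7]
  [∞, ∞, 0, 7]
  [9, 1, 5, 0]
Closure =
  [0, 7, 11, 6]
  [5, 0, 12, 7]
  [13, 8, 0, 7]
  [6, 1, 5, 0]

This is the Floyd-Warshall all-pairs shortest-path computation. For each intermediate vertex k = 0, 1, …, 3, update dist[i][j] ← min(dist[i][j], dist[i][k] + dist[k][j]). The final matrix gives, for each (i, j), the minimum total weight of any directed path from i to j (possibly empty when i = j).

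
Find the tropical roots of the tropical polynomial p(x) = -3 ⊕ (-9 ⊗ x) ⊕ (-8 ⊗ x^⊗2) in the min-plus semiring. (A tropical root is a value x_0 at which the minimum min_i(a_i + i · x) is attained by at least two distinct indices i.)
Roots: {-1, 6}

Each tropical root is a break point of the lower envelope of the lines y = a_i + i · x (there are 3 lines, with slopes 0, 1, ..., 2). Only the lines that attain the minimum somewhere contribute to roots; other lines are dominated. Here the surviving (envelope) indices are i = 2, i = 1, i = 0.
Intersections between consecutive envelope lines give the roots: for adjacent envelope indices i < j the intersection is x = (a_i − a_j) / (j − i). Reading off the sorted break points: {-1, 6}.
Verification: at each break x_0, at least two indices attain the minimum of min_i(a_i + i · x_0).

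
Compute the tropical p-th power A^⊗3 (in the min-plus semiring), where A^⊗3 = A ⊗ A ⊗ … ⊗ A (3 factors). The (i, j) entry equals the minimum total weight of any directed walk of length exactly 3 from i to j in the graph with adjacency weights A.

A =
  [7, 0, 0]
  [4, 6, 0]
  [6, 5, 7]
A^⊗3 =
  [6, 4, 4]
  [8, 6, 4]
  [10, 9, 6]

Each entry (A^⊗3)_ij equals the minimum over all length-3 walks i = v_0 → v_1 → … → v_3 = j of Σ_t A[v_t][v_{t+1}]. For example, for (i, j) = (0, 2) we minimise over 9 possible intermediate vertex sequences; the minimum is 4, attained along the walk 0 → 1 → 0 → 2.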